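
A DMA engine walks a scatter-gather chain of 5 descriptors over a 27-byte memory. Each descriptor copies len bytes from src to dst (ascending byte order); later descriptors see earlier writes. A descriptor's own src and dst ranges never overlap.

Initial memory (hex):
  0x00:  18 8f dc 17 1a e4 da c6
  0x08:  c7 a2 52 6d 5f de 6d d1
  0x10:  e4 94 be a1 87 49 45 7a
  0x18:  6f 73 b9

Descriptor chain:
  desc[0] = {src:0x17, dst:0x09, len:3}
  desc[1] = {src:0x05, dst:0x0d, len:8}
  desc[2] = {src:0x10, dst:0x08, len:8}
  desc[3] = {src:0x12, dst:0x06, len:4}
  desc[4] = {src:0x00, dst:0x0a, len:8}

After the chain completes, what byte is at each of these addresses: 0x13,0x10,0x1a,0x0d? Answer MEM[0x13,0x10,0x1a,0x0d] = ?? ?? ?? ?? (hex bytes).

MEM[0x13,0x10,0x1a,0x0d] = 73 6f b9 17

[0] 0x17->0x09 len=3 : 7a 6f 73
[1] 0x05->0x0d len=8 : e4 da c6 c7 7a 6f 73 5f
[2] 0x10->0x08 len=8 : c7 7a 6f 73 5f 49 45 7a
[3] 0x12->0x06 len=4 : 6f 73 5f 49
[4] 0x00->0x0a len=8 : 18 8f dc 17 1a e4 6f 73
query mem[0x13]=0x73, mem[0x10]=0x6f, mem[0x1a]=0xb9, mem[0x0d]=0x17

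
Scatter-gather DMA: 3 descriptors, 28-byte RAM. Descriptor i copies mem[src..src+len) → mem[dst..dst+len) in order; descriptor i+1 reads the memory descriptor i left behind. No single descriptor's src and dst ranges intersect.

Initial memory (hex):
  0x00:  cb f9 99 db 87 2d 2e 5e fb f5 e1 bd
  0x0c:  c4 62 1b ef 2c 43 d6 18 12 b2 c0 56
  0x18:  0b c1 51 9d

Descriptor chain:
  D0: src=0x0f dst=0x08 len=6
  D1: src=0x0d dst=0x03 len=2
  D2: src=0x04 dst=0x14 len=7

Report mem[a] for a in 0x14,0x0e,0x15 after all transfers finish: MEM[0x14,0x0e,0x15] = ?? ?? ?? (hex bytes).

MEM[0x14,0x0e,0x15] = 1b 1b 2d

#0 dst[0x08+6] := {0xef,0x2c,0x43,0xd6,0x18,0x12}
#1 dst[0x03+2] := {0x12,0x1b}
#2 dst[0x14+7] := {0x1b,0x2d,0x2e,0x5e,0xef,0x2c,0x43}
query mem[0x14]=0x1b, mem[0x0e]=0x1b, mem[0x15]=0x2d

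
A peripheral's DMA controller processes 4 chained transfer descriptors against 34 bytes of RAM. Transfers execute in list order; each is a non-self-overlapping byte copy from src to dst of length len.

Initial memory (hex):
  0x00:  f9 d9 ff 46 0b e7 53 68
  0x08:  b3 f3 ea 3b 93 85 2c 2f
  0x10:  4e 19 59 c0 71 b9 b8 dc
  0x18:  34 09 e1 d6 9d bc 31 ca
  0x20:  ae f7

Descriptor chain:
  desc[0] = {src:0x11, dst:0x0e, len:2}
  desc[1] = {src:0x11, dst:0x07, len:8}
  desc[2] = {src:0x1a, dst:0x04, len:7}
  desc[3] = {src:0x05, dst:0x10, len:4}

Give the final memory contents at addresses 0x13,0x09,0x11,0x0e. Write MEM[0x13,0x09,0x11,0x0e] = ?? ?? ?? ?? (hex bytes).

MEM[0x13,0x09,0x11,0x0e] = 31 ca 9d 34

D0: mem[0x0e..0x0f] <- [19 59]
D1: mem[0x07..0x0e] <- [19 59 c0 71 b9 b8 dc 34]
D2: mem[0x04..0x0a] <- [e1 d6 9d bc 31 ca ae]
D3: mem[0x10..0x13] <- [d6 9d bc 31]
query mem[0x13]=0x31, mem[0x09]=0xca, mem[0x11]=0x9d, mem[0x0e]=0x34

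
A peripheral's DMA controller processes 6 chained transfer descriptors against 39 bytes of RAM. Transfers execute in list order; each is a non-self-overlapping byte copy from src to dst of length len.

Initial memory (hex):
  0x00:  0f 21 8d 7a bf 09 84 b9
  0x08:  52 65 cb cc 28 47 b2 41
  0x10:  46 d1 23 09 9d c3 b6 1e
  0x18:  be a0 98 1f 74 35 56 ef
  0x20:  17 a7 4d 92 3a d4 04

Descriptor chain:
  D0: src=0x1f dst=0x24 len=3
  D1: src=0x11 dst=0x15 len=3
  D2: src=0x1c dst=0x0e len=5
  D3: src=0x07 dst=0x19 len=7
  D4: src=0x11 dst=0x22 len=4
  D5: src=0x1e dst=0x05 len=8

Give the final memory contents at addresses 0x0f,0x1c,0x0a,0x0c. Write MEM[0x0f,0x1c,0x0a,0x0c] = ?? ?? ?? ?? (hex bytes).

#0 dst[0x24+3] := {0xef,0x17,0xa7}
#1 dst[0x15+3] := {0xd1,0x23,0x09}
#2 dst[0x0e+5] := {0x74,0x35,0x56,0xef,0x17}
#3 dst[0x19+7] := {0xb9,0x52,0x65,0xcb,0xcc,0x28,0x47}
#4 dst[0x22+4] := {0xef,0x17,0x09,0x9d}
#5 dst[0x05+8] := {0x28,0x47,0x17,0xa7,0xef,0x17,0x09,0x9d}
query mem[0x0f]=0x35, mem[0x1c]=0xcb, mem[0x0a]=0x17, mem[0x0c]=0x9d

MEM[0x0f,0x1c,0x0a,0x0c] = 35 cb 17 9d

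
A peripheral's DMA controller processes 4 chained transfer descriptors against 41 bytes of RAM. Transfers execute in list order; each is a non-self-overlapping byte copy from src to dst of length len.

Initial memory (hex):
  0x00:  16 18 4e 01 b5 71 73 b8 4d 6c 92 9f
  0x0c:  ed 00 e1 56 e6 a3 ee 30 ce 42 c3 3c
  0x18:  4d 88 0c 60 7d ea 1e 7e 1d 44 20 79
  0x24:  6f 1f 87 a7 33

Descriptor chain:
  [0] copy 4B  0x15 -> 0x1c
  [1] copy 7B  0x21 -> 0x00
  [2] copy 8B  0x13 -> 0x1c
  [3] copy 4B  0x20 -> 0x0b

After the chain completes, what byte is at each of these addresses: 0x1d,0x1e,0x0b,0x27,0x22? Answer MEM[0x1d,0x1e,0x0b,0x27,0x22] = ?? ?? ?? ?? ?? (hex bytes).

MEM[0x1d,0x1e,0x0b,0x27,0x22] = ce 42 3c a7 88

  after D0: wrote 4B at 0x1c = 42c33c4d
  after D1: wrote 7B at 0x00 = 4420796f1f87a7
  after D2: wrote 8B at 0x1c = 30ce42c33c4d880c
  after D3: wrote 4B at 0x0b = 3c4d880c
query mem[0x1d]=0xce, mem[0x1e]=0x42, mem[0x0b]=0x3c, mem[0x27]=0xa7, mem[0x22]=0x88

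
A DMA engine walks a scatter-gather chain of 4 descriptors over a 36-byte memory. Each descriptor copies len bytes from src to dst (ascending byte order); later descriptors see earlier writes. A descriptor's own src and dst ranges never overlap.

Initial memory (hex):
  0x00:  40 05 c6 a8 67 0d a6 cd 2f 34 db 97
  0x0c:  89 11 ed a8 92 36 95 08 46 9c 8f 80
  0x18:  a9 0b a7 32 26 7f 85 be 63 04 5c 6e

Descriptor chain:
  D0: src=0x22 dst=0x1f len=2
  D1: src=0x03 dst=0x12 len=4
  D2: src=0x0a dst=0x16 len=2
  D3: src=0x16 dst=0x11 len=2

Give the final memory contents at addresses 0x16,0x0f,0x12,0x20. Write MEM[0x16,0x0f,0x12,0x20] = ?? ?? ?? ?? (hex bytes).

D0: mem[0x1f..0x20] <- [5c 6e]
D1: mem[0x12..0x15] <- [a8 67 0d a6]
D2: mem[0x16..0x17] <- [db 97]
D3: mem[0x11..0x12] <- [db 97]
query mem[0x16]=0xdb, mem[0x0f]=0xa8, mem[0x12]=0x97, mem[0x20]=0x6e

MEM[0x16,0x0f,0x12,0x20] = db a8 97 6e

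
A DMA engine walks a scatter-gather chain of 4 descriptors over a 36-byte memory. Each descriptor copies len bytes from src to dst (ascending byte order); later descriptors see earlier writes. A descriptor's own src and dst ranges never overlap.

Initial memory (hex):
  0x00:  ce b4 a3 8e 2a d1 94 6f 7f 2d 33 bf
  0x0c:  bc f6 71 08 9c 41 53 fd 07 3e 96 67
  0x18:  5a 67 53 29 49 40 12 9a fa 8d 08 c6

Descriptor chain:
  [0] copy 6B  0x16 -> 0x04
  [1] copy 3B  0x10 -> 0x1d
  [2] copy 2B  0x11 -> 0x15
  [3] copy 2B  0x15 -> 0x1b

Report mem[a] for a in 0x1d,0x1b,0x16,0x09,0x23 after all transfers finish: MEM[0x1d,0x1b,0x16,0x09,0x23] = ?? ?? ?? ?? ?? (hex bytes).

MEM[0x1d,0x1b,0x16,0x09,0x23] = 9c 41 53 29 c6

  after D0: wrote 6B at 0x04 = 96675a675329
  after D1: wrote 3B at 0x1d = 9c4153
  after D2: wrote 2B at 0x15 = 4153
  after D3: wrote 2B at 0x1b = 4153
query mem[0x1d]=0x9c, mem[0x1b]=0x41, mem[0x16]=0x53, mem[0x09]=0x29, mem[0x23]=0xc6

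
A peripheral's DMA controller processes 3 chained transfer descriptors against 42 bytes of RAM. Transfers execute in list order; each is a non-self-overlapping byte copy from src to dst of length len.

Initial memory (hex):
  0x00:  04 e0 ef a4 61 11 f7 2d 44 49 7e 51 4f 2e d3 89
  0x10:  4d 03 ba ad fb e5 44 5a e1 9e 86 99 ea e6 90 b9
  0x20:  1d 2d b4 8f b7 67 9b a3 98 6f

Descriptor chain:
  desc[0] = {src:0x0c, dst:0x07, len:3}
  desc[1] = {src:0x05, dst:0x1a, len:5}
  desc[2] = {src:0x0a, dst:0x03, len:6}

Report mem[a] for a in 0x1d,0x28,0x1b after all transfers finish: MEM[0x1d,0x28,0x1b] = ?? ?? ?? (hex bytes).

D0: mem[0x07..0x09] <- [4f 2e d3]
D1: mem[0x1a..0x1e] <- [11 f7 4f 2e d3]
D2: mem[0x03..0x08] <- [7e 51 4f 2e d3 89]
query mem[0x1d]=0x2e, mem[0x28]=0x98, mem[0x1b]=0xf7

MEM[0x1d,0x28,0x1b] = 2e 98 f7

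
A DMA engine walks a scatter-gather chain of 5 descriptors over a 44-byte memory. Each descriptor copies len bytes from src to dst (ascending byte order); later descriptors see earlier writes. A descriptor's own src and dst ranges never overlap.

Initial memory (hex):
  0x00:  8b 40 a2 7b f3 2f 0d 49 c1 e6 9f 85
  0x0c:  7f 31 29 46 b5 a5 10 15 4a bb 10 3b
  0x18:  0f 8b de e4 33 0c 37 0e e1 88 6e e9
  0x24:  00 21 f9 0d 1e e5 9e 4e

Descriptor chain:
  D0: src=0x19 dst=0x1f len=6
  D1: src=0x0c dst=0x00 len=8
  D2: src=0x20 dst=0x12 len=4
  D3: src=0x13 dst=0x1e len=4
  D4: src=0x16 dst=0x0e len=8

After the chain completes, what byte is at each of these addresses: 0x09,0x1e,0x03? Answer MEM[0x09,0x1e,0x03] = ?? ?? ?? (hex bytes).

#0 dst[0x1f+6] := {0x8b,0xde,0xe4,0x33,0x0c,0x37}
#1 dst[0x00+8] := {0x7f,0x31,0x29,0x46,0xb5,0xa5,0x10,0x15}
#2 dst[0x12+4] := {0xde,0xe4,0x33,0x0c}
#3 dst[0x1e+4] := {0xe4,0x33,0x0c,0x10}
#4 dst[0x0e+8] := {0x10,0x3b,0x0f,0x8b,0xde,0xe4,0x33,0x0c}
query mem[0x09]=0xe6, mem[0x1e]=0xe4, mem[0x03]=0x46

MEM[0x09,0x1e,0x03] = e6 e4 46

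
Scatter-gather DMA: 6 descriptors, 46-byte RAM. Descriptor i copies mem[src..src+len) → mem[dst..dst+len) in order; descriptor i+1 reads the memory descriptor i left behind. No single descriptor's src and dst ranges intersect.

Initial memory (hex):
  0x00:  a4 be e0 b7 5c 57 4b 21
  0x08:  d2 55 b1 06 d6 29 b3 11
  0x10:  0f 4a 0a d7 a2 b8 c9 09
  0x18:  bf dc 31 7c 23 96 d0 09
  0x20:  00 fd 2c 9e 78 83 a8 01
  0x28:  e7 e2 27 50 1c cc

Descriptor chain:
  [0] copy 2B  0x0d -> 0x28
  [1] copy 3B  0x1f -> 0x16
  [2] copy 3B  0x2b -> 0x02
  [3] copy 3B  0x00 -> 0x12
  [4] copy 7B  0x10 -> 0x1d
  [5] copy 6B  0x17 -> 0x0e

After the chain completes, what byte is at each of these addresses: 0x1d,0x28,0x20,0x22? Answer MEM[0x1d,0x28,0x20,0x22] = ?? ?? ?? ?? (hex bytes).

[0] 0x0d->0x28 len=2 : 29 b3
[1] 0x1f->0x16 len=3 : 09 00 fd
[2] 0x2b->0x02 len=3 : 50 1c cc
[3] 0x00->0x12 len=3 : a4 be 50
[4] 0x10->0x1d len=7 : 0f 4a a4 be 50 b8 09
[5] 0x17->0x0e len=6 : 00 fd dc 31 7c 23
query mem[0x1d]=0x0f, mem[0x28]=0x29, mem[0x20]=0xbe, mem[0x22]=0xb8

MEM[0x1d,0x28,0x20,0x22] = 0f 29 be b8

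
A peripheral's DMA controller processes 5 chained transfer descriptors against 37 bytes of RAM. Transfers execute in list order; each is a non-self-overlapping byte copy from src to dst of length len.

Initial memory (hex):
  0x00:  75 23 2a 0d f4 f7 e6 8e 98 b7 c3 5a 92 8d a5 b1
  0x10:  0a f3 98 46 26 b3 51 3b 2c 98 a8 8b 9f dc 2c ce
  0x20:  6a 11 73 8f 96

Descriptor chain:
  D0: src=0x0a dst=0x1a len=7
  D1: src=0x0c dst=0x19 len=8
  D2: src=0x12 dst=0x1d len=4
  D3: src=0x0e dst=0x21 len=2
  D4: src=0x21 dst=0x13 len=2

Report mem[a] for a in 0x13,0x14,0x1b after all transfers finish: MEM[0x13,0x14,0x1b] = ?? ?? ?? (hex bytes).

MEM[0x13,0x14,0x1b] = a5 b1 a5

  after D0: wrote 7B at 0x1a = c35a928da5b10a
  after D1: wrote 8B at 0x19 = 928da5b10af39846
  after D2: wrote 4B at 0x1d = 984626b3
  after D3: wrote 2B at 0x21 = a5b1
  after D4: wrote 2B at 0x13 = a5b1
query mem[0x13]=0xa5, mem[0x14]=0xb1, mem[0x1b]=0xa5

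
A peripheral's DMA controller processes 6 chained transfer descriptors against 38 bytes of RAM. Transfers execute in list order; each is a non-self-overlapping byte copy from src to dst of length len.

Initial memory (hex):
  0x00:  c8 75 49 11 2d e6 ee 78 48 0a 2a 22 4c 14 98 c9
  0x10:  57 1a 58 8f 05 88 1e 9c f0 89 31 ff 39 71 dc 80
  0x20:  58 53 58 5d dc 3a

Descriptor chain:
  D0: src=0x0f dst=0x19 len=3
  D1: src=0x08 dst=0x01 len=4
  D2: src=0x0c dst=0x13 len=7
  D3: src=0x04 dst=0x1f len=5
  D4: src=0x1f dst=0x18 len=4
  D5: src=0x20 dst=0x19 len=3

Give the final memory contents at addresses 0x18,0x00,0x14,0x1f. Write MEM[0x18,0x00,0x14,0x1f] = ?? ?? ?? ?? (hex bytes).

[0] 0x0f->0x19 len=3 : c9 57 1a
[1] 0x08->0x01 len=4 : 48 0a 2a 22
[2] 0x0c->0x13 len=7 : 4c 14 98 c9 57 1a 58
[3] 0x04->0x1f len=5 : 22 e6 ee 78 48
[4] 0x1f->0x18 len=4 : 22 e6 ee 78
[5] 0x20->0x19 len=3 : e6 ee 78
query mem[0x18]=0x22, mem[0x00]=0xc8, mem[0x14]=0x14, mem[0x1f]=0x22

MEM[0x18,0x00,0x14,0x1f] = 22 c8 14 22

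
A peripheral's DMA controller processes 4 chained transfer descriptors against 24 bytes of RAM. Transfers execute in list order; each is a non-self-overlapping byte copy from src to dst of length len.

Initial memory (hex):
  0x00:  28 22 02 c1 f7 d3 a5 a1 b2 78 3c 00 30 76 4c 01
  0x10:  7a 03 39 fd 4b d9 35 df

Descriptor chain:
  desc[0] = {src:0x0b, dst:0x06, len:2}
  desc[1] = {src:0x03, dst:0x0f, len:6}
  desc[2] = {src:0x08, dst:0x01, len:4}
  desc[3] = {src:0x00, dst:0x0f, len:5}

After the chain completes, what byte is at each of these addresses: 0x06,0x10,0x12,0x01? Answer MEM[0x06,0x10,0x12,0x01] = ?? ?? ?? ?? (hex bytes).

MEM[0x06,0x10,0x12,0x01] = 00 b2 3c b2

[0] 0x0b->0x06 len=2 : 00 30
[1] 0x03->0x0f len=6 : c1 f7 d3 00 30 b2
[2] 0x08->0x01 len=4 : b2 78 3c 00
[3] 0x00->0x0f len=5 : 28 b2 78 3c 00
query mem[0x06]=0x00, mem[0x10]=0xb2, mem[0x12]=0x3c, mem[0x01]=0xb2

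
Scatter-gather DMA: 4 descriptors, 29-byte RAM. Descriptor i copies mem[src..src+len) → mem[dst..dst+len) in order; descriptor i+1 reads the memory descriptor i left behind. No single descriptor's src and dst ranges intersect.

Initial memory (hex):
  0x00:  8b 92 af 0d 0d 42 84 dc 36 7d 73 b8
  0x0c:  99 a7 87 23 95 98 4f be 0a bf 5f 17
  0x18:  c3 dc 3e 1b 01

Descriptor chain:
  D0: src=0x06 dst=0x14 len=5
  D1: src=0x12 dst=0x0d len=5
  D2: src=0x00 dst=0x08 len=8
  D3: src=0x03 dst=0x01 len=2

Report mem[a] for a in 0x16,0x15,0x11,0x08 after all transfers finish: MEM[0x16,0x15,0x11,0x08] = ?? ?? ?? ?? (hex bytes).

MEM[0x16,0x15,0x11,0x08] = 36 dc 36 8b

D0: mem[0x14..0x18] <- [84 dc 36 7d 73]
D1: mem[0x0d..0x11] <- [4f be 84 dc 36]
D2: mem[0x08..0x0f] <- [8b 92 af 0d 0d 42 84 dc]
D3: mem[0x01..0x02] <- [0d 0d]
query mem[0x16]=0x36, mem[0x15]=0xdc, mem[0x11]=0x36, mem[0x08]=0x8b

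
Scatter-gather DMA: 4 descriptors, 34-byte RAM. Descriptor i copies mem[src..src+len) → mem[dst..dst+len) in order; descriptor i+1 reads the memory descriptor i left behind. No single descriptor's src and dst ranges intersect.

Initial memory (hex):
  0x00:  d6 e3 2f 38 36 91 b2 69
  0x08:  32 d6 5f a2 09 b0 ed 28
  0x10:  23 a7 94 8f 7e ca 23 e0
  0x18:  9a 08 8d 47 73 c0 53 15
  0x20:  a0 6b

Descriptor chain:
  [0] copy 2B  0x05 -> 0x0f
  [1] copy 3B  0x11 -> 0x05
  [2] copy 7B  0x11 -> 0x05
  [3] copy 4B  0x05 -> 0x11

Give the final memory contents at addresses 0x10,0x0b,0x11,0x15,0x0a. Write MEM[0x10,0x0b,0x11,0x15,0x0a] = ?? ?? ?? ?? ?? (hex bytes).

[0] 0x05->0x0f len=2 : 91 b2
[1] 0x11->0x05 len=3 : a7 94 8f
[2] 0x11->0x05 len=7 : a7 94 8f 7e ca 23 e0
[3] 0x05->0x11 len=4 : a7 94 8f 7e
query mem[0x10]=0xb2, mem[0x0b]=0xe0, mem[0x11]=0xa7, mem[0x15]=0xca, mem[0x0a]=0x23

MEM[0x10,0x0b,0x11,0x15,0x0a] = b2 e0 a7 ca 23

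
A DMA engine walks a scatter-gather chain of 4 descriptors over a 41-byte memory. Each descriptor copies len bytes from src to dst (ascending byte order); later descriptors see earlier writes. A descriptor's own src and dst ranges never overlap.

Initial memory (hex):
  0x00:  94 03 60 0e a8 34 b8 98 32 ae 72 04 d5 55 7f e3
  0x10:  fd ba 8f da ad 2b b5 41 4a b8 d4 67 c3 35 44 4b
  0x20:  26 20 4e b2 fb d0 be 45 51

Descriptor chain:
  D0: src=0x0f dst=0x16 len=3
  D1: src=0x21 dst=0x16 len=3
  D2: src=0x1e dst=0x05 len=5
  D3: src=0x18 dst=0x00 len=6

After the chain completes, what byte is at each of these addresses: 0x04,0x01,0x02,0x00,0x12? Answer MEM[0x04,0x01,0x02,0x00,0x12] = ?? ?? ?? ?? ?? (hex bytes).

#0 dst[0x16+3] := {0xe3,0xfd,0xba}
#1 dst[0x16+3] := {0x20,0x4e,0xb2}
#2 dst[0x05+5] := {0x44,0x4b,0x26,0x20,0x4e}
#3 dst[0x00+6] := {0xb2,0xb8,0xd4,0x67,0xc3,0x35}
query mem[0x04]=0xc3, mem[0x01]=0xb8, mem[0x02]=0xd4, mem[0x00]=0xb2, mem[0x12]=0x8f

MEM[0x04,0x01,0x02,0x00,0x12] = c3 b8 d4 b2 8f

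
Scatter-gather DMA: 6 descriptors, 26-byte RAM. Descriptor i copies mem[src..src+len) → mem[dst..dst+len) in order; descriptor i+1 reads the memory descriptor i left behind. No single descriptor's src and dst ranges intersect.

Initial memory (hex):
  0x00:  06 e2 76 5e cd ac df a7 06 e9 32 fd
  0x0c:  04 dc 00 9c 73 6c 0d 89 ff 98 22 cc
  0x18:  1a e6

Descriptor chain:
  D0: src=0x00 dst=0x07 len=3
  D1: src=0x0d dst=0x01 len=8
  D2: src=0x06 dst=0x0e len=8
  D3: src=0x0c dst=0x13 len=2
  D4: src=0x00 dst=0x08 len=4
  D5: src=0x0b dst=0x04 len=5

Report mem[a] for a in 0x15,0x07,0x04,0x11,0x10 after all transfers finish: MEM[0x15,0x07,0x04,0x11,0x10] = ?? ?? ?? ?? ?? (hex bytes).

  after D0: wrote 3B at 0x07 = 06e276
  after D1: wrote 8B at 0x01 = dc009c736c0d89ff
  after D2: wrote 8B at 0x0e = 0d89ff7632fd04dc
  after D3: wrote 2B at 0x13 = 04dc
  after D4: wrote 4B at 0x08 = 06dc009c
  after D5: wrote 5B at 0x04 = 9c04dc0d89
query mem[0x15]=0xdc, mem[0x07]=0x0d, mem[0x04]=0x9c, mem[0x11]=0x76, mem[0x10]=0xff

MEM[0x15,0x07,0x04,0x11,0x10] = dc 0d 9c 76 ff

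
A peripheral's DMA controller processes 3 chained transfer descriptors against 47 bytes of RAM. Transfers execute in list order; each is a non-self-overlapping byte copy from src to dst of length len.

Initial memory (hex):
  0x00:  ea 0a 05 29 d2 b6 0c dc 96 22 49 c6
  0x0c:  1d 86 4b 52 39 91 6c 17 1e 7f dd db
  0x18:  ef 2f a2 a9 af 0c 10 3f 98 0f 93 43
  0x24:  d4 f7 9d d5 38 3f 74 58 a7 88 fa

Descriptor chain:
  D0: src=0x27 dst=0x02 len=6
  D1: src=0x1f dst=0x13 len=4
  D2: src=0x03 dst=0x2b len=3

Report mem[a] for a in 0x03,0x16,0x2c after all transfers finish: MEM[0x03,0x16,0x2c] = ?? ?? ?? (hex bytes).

  after D0: wrote 6B at 0x02 = d5383f7458a7
  after D1: wrote 4B at 0x13 = 3f980f93
  after D2: wrote 3B at 0x2b = 383f74
query mem[0x03]=0x38, mem[0x16]=0x93, mem[0x2c]=0x3f

MEM[0x03,0x16,0x2c] = 38 93 3f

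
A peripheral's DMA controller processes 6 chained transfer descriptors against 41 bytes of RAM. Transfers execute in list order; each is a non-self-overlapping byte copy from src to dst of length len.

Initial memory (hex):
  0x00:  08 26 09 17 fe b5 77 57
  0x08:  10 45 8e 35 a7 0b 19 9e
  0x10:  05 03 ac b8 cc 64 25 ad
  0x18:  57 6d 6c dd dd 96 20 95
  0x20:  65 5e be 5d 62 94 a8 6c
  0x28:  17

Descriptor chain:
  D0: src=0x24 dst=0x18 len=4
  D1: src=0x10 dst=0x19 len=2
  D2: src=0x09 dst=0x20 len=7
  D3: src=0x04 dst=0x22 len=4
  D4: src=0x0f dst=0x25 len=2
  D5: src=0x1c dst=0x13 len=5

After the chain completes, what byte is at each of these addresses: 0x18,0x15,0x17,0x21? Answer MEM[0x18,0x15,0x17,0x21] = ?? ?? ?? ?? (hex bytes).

MEM[0x18,0x15,0x17,0x21] = 62 20 45 8e

#0 dst[0x18+4] := {0x62,0x94,0xa8,0x6c}
#1 dst[0x19+2] := {0x05,0x03}
#2 dst[0x20+7] := {0x45,0x8e,0x35,0xa7,0x0b,0x19,0x9e}
#3 dst[0x22+4] := {0xfe,0xb5,0x77,0x57}
#4 dst[0x25+2] := {0x9e,0x05}
#5 dst[0x13+5] := {0xdd,0x96,0x20,0x95,0x45}
query mem[0x18]=0x62, mem[0x15]=0x20, mem[0x17]=0x45, mem[0x21]=0x8e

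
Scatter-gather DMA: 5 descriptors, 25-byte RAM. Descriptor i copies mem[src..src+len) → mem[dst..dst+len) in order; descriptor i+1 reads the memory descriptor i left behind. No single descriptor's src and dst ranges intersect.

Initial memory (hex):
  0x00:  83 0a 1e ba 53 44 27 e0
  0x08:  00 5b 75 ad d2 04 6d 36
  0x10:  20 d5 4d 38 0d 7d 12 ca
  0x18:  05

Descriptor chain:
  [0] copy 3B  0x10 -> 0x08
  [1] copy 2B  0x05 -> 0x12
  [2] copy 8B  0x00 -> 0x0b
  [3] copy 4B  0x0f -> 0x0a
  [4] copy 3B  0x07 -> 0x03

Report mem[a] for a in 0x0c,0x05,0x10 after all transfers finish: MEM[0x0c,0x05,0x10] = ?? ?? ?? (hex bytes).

MEM[0x0c,0x05,0x10] = 27 d5 44

#0 dst[0x08+3] := {0x20,0xd5,0x4d}
#1 dst[0x12+2] := {0x44,0x27}
#2 dst[0x0b+8] := {0x83,0x0a,0x1e,0xba,0x53,0x44,0x27,0xe0}
#3 dst[0x0a+4] := {0x53,0x44,0x27,0xe0}
#4 dst[0x03+3] := {0xe0,0x20,0xd5}
query mem[0x0c]=0x27, mem[0x05]=0xd5, mem[0x10]=0x44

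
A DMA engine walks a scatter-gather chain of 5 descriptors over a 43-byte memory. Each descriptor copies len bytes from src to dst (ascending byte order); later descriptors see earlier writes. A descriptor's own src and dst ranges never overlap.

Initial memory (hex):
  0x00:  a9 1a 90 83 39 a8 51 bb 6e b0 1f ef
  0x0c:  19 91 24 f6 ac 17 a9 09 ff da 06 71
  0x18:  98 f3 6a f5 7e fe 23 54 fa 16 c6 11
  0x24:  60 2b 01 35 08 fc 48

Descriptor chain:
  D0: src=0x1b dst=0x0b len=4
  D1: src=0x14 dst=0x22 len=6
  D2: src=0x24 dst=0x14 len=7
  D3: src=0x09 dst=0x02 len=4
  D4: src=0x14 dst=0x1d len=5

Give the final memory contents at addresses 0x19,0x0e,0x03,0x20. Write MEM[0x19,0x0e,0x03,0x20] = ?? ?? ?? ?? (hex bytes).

D0: mem[0x0b..0x0e] <- [f5 7e fe 23]
D1: mem[0x22..0x27] <- [ff da 06 71 98 f3]
D2: mem[0x14..0x1a] <- [06 71 98 f3 08 fc 48]
D3: mem[0x02..0x05] <- [b0 1f f5 7e]
D4: mem[0x1d..0x21] <- [06 71 98 f3 08]
query mem[0x19]=0xfc, mem[0x0e]=0x23, mem[0x03]=0x1f, mem[0x20]=0xf3

MEM[0x19,0x0e,0x03,0x20] = fc 23 1f f3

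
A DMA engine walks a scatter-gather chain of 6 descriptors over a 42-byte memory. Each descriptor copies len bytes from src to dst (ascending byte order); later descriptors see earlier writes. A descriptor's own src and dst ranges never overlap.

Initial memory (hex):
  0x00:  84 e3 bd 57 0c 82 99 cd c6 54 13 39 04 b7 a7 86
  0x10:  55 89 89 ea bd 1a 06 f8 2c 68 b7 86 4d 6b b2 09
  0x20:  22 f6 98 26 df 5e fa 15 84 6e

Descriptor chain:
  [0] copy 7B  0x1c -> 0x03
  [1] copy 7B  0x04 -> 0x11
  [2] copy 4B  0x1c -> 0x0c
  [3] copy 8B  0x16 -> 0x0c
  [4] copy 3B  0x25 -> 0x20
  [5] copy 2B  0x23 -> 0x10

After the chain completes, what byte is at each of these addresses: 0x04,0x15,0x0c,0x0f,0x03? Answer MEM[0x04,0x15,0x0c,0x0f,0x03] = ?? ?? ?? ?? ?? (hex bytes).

  after D0: wrote 7B at 0x03 = 4d6bb20922f698
  after D1: wrote 7B at 0x11 = 6bb20922f69813
  after D2: wrote 4B at 0x0c = 4d6bb209
  after D3: wrote 8B at 0x0c = 98132c68b7864d6b
  after D4: wrote 3B at 0x20 = 5efa15
  after D5: wrote 2B at 0x10 = 26df
query mem[0x04]=0x6b, mem[0x15]=0xf6, mem[0x0c]=0x98, mem[0x0f]=0x68, mem[0x03]=0x4d

MEM[0x04,0x15,0x0c,0x0f,0x03] = 6b f6 98 68 4d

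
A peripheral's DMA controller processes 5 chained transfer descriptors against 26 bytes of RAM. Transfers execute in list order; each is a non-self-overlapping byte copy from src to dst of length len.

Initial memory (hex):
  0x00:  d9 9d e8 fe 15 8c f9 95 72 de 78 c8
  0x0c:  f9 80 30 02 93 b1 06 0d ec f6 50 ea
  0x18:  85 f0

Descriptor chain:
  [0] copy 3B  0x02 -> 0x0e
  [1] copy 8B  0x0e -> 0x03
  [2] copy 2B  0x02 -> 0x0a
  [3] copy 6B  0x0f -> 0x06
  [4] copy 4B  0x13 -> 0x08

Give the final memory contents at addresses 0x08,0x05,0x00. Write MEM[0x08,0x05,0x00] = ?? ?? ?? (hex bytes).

MEM[0x08,0x05,0x00] = 0d 15 d9

  after D0: wrote 3B at 0x0e = e8fe15
  after D1: wrote 8B at 0x03 = e8fe15b1060decf6
  after D2: wrote 2B at 0x0a = e8e8
  after D3: wrote 6B at 0x06 = fe15b1060dec
  after D4: wrote 4B at 0x08 = 0decf650
query mem[0x08]=0x0d, mem[0x05]=0x15, mem[0x00]=0xd9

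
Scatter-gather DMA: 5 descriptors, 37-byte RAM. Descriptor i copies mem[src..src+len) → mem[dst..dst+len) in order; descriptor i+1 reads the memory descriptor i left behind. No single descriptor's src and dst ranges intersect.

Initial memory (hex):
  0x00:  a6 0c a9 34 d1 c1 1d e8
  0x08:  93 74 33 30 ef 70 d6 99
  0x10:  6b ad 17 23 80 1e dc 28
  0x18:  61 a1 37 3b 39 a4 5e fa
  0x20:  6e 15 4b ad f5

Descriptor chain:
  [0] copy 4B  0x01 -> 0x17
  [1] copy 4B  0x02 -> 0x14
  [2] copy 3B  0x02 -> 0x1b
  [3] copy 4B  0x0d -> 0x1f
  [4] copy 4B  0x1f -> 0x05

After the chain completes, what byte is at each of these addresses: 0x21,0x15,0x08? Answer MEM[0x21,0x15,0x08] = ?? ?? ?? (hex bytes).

[0] 0x01->0x17 len=4 : 0c a9 34 d1
[1] 0x02->0x14 len=4 : a9 34 d1 c1
[2] 0x02->0x1b len=3 : a9 34 d1
[3] 0x0d->0x1f len=4 : 70 d6 99 6b
[4] 0x1f->0x05 len=4 : 70 d6 99 6b
query mem[0x21]=0x99, mem[0x15]=0x34, mem[0x08]=0x6b

MEM[0x21,0x15,0x08] = 99 34 6b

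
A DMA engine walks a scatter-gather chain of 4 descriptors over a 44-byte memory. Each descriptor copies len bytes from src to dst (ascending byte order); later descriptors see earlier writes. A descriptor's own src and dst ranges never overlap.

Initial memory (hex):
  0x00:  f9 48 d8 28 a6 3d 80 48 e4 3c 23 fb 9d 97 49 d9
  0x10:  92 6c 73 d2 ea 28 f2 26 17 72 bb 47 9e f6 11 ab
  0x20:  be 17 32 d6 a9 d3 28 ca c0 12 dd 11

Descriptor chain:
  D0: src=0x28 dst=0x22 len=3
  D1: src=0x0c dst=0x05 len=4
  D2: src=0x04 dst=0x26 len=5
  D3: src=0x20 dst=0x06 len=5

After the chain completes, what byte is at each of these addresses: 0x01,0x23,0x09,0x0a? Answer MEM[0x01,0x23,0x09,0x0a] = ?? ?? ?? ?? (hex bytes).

[0] 0x28->0x22 len=3 : c0 12 dd
[1] 0x0c->0x05 len=4 : 9d 97 49 d9
[2] 0x04->0x26 len=5 : a6 9d 97 49 d9
[3] 0x20->0x06 len=5 : be 17 c0 12 dd
query mem[0x01]=0x48, mem[0x23]=0x12, mem[0x09]=0x12, mem[0x0a]=0xdd

MEM[0x01,0x23,0x09,0x0a] = 48 12 12 dd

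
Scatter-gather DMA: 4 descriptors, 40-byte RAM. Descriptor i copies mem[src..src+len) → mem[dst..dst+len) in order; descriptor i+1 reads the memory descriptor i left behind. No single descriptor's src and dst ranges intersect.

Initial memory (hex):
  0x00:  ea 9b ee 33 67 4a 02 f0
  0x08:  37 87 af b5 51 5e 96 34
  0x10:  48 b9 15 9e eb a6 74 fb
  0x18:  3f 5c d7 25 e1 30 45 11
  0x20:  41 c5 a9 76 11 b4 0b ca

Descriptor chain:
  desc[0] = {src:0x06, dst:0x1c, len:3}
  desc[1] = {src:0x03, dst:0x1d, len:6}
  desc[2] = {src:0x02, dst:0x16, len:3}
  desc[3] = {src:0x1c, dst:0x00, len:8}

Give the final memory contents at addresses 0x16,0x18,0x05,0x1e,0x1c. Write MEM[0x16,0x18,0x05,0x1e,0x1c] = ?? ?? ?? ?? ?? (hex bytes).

MEM[0x16,0x18,0x05,0x1e,0x1c] = ee 67 f0 67 02

[0] 0x06->0x1c len=3 : 02 f0 37
[1] 0x03->0x1d len=6 : 33 67 4a 02 f0 37
[2] 0x02->0x16 len=3 : ee 33 67
[3] 0x1c->0x00 len=8 : 02 33 67 4a 02 f0 37 76
query mem[0x16]=0xee, mem[0x18]=0x67, mem[0x05]=0xf0, mem[0x1e]=0x67, mem[0x1c]=0x02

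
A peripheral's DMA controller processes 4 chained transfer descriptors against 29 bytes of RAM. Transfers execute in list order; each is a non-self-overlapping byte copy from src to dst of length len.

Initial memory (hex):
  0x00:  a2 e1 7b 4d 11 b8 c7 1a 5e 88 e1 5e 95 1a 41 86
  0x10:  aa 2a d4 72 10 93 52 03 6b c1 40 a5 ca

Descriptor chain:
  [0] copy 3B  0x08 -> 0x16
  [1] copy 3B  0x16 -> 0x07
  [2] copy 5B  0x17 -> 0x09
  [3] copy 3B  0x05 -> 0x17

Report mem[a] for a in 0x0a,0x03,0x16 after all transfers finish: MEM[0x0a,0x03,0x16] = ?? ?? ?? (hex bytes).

  after D0: wrote 3B at 0x16 = 5e88e1
  after D1: wrote 3B at 0x07 = 5e88e1
  after D2: wrote 5B at 0x09 = 88e1c140a5
  after D3: wrote 3B at 0x17 = b8c75e
query mem[0x0a]=0xe1, mem[0x03]=0x4d, mem[0x16]=0x5e

MEM[0x0a,0x03,0x16] = e1 4d 5e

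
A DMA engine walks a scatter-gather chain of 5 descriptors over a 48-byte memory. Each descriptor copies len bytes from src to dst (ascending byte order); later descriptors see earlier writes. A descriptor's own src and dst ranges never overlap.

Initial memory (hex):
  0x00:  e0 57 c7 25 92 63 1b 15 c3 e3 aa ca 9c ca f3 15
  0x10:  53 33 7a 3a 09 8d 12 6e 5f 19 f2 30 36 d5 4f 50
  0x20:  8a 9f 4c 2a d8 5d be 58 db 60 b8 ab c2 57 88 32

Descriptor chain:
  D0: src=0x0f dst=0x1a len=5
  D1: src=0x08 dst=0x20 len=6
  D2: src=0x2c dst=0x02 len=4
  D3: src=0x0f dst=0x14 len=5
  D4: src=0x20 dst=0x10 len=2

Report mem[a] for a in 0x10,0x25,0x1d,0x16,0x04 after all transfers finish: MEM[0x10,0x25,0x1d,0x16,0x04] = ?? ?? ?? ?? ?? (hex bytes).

MEM[0x10,0x25,0x1d,0x16,0x04] = c3 ca 7a 33 88

  after D0: wrote 5B at 0x1a = 1553337a3a
  after D1: wrote 6B at 0x20 = c3e3aaca9cca
  after D2: wrote 4B at 0x02 = c2578832
  after D3: wrote 5B at 0x14 = 1553337a3a
  after D4: wrote 2B at 0x10 = c3e3
query mem[0x10]=0xc3, mem[0x25]=0xca, mem[0x1d]=0x7a, mem[0x16]=0x33, mem[0x04]=0x88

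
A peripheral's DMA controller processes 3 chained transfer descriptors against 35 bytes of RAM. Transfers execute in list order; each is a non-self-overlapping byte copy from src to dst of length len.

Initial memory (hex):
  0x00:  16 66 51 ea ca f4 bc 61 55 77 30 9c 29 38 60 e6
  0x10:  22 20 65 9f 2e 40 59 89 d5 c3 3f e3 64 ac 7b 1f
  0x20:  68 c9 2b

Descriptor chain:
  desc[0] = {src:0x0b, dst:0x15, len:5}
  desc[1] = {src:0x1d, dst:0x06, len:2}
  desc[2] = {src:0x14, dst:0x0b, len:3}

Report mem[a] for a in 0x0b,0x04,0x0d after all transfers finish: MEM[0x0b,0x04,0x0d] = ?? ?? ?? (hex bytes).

MEM[0x0b,0x04,0x0d] = 2e ca 29

[0] 0x0b->0x15 len=5 : 9c 29 38 60 e6
[1] 0x1d->0x06 len=2 : ac 7b
[2] 0x14->0x0b len=3 : 2e 9c 29
query mem[0x0b]=0x2e, mem[0x04]=0xca, mem[0x0d]=0x29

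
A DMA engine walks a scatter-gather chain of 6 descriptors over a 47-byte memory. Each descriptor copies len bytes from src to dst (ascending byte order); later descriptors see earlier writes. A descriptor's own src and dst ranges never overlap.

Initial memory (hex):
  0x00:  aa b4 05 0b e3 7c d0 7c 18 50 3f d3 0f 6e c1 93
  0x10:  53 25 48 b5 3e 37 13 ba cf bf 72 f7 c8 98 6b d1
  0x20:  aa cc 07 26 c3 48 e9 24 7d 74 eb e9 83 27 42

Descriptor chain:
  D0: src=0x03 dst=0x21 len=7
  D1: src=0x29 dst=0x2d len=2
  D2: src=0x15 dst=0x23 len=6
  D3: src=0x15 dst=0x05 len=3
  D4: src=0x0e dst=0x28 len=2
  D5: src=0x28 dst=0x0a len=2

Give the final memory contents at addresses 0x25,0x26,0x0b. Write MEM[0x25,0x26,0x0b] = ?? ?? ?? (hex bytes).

#0 dst[0x21+7] := {0x0b,0xe3,0x7c,0xd0,0x7c,0x18,0x50}
#1 dst[0x2d+2] := {0x74,0xeb}
#2 dst[0x23+6] := {0x37,0x13,0xba,0xcf,0xbf,0x72}
#3 dst[0x05+3] := {0x37,0x13,0xba}
#4 dst[0x28+2] := {0xc1,0x93}
#5 dst[0x0a+2] := {0xc1,0x93}
query mem[0x25]=0xba, mem[0x26]=0xcf, mem[0x0b]=0x93

MEM[0x25,0x26,0x0b] = ba cf 93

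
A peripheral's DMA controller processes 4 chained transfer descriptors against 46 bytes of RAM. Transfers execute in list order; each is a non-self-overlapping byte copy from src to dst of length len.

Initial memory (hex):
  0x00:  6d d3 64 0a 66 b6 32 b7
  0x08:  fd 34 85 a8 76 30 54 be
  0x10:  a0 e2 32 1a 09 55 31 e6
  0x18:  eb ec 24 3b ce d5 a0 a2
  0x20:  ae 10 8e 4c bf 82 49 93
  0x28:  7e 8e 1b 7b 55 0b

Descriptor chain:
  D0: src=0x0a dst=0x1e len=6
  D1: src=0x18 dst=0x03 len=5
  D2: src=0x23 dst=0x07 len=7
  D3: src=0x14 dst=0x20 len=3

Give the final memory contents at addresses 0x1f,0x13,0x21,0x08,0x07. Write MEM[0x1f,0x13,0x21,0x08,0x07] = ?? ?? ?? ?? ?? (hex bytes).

MEM[0x1f,0x13,0x21,0x08,0x07] = a8 1a 55 bf be

  after D0: wrote 6B at 0x1e = 85a8763054be
  after D1: wrote 5B at 0x03 = ebec243bce
  after D2: wrote 7B at 0x07 = bebf8249937e8e
  after D3: wrote 3B at 0x20 = 095531
query mem[0x1f]=0xa8, mem[0x13]=0x1a, mem[0x21]=0x55, mem[0x08]=0xbf, mem[0x07]=0xbe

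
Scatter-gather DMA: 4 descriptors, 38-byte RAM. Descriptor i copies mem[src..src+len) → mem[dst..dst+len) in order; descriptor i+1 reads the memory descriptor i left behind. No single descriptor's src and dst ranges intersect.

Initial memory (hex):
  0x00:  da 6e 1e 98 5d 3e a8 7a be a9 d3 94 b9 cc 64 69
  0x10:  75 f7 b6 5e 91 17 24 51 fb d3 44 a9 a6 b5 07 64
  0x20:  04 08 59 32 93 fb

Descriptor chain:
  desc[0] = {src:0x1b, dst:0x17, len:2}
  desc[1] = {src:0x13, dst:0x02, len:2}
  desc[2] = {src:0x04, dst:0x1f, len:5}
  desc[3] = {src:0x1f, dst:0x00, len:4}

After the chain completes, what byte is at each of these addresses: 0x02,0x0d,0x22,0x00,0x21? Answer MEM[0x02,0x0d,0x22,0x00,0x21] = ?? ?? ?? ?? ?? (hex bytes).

  after D0: wrote 2B at 0x17 = a9a6
  after D1: wrote 2B at 0x02 = 5e91
  after D2: wrote 5B at 0x1f = 5d3ea87abe
  after D3: wrote 4B at 0x00 = 5d3ea87a
query mem[0x02]=0xa8, mem[0x0d]=0xcc, mem[0x22]=0x7a, mem[0x00]=0x5d, mem[0x21]=0xa8

MEM[0x02,0x0d,0x22,0x00,0x21] = a8 cc 7a 5d a8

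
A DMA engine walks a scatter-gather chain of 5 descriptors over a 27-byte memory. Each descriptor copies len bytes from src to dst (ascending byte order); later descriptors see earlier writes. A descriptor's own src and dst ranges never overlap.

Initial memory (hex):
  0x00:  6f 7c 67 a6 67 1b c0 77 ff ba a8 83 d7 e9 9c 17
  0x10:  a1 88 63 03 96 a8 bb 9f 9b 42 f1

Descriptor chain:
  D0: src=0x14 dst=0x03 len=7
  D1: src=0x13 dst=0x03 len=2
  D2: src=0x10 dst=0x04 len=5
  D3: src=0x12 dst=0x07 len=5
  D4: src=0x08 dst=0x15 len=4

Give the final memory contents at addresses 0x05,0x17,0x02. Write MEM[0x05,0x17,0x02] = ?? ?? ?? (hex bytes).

MEM[0x05,0x17,0x02] = 88 a8 67

#0 dst[0x03+7] := {0x96,0xa8,0xbb,0x9f,0x9b,0x42,0xf1}
#1 dst[0x03+2] := {0x03,0x96}
#2 dst[0x04+5] := {0xa1,0x88,0x63,0x03,0x96}
#3 dst[0x07+5] := {0x63,0x03,0x96,0xa8,0xbb}
#4 dst[0x15+4] := {0x03,0x96,0xa8,0xbb}
query mem[0x05]=0x88, mem[0x17]=0xa8, mem[0x02]=0x67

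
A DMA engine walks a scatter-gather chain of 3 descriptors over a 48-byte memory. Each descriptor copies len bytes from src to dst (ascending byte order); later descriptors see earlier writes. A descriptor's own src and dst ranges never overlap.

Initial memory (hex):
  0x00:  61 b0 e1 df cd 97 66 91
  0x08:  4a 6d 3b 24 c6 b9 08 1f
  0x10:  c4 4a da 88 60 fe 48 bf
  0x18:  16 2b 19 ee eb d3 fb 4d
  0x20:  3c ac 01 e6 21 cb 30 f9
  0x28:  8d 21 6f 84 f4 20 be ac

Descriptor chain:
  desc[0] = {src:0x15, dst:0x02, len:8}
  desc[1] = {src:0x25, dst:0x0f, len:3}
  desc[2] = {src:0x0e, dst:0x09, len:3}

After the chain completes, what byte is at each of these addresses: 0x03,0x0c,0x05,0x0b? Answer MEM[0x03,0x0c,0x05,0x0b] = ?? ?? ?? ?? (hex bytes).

D0: mem[0x02..0x09] <- [fe 48 bf 16 2b 19 ee eb]
D1: mem[0x0f..0x11] <- [cb 30 f9]
D2: mem[0x09..0x0b] <- [08 cb 30]
query mem[0x03]=0x48, mem[0x0c]=0xc6, mem[0x05]=0x16, mem[0x0b]=0x30

MEM[0x03,0x0c,0x05,0x0b] = 48 c6 16 30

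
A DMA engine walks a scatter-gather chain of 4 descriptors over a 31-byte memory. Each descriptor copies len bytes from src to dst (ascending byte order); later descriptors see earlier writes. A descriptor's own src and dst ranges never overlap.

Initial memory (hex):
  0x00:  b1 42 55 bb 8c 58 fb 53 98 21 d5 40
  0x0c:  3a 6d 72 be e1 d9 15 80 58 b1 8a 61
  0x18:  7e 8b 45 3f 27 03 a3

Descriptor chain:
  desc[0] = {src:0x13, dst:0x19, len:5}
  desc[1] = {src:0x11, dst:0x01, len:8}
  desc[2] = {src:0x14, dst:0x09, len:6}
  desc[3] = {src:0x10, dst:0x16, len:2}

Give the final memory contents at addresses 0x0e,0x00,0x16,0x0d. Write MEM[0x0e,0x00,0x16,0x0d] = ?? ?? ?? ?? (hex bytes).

[0] 0x13->0x19 len=5 : 80 58 b1 8a 61
[1] 0x11->0x01 len=8 : d9 15 80 58 b1 8a 61 7e
[2] 0x14->0x09 len=6 : 58 b1 8a 61 7e 80
[3] 0x10->0x16 len=2 : e1 d9
query mem[0x0e]=0x80, mem[0x00]=0xb1, mem[0x16]=0xe1, mem[0x0d]=0x7e

MEM[0x0e,0x00,0x16,0x0d] = 80 b1 e1 7e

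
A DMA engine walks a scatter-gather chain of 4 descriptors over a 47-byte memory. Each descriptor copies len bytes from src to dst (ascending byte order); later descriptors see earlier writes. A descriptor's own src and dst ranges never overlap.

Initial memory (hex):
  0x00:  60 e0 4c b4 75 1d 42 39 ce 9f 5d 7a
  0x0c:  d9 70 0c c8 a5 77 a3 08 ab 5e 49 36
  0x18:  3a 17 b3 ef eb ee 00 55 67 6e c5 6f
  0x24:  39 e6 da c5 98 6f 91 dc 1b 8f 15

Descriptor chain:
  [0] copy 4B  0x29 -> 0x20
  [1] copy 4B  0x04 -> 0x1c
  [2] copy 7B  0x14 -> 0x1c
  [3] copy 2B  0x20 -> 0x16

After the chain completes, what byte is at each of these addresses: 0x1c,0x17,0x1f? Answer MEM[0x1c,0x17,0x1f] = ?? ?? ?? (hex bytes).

MEM[0x1c,0x17,0x1f] = ab 17 36

#0 dst[0x20+4] := {0x6f,0x91,0xdc,0x1b}
#1 dst[0x1c+4] := {0x75,0x1d,0x42,0x39}
#2 dst[0x1c+7] := {0xab,0x5e,0x49,0x36,0x3a,0x17,0xb3}
#3 dst[0x16+2] := {0x3a,0x17}
query mem[0x1c]=0xab, mem[0x17]=0x17, mem[0x1f]=0x36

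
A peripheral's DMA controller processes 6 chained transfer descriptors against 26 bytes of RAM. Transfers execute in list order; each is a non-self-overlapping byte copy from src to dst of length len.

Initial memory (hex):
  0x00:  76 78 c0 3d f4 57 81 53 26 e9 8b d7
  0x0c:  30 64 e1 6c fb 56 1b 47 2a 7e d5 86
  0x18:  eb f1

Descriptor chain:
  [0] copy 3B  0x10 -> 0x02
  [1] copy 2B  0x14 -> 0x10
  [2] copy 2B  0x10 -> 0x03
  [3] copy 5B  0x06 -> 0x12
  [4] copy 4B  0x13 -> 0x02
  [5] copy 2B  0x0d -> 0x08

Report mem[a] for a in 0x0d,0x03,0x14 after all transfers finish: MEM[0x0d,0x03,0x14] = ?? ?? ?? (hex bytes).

[0] 0x10->0x02 len=3 : fb 56 1b
[1] 0x14->0x10 len=2 : 2a 7e
[2] 0x10->0x03 len=2 : 2a 7e
[3] 0x06->0x12 len=5 : 81 53 26 e9 8b
[4] 0x13->0x02 len=4 : 53 26 e9 8b
[5] 0x0d->0x08 len=2 : 64 e1
query mem[0x0d]=0x64, mem[0x03]=0x26, mem[0x14]=0x26

MEM[0x0d,0x03,0x14] = 64 26 26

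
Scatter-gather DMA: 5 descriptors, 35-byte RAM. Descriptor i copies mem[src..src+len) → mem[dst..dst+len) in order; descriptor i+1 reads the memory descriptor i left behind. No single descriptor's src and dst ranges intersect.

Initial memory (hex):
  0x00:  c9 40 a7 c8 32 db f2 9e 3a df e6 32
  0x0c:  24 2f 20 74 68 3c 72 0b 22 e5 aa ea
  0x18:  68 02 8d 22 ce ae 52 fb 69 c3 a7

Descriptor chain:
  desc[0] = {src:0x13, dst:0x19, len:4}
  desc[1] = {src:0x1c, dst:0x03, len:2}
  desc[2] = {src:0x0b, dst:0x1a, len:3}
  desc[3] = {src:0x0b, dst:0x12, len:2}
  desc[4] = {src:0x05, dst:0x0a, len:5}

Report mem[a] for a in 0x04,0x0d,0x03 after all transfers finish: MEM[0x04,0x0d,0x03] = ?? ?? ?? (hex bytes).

MEM[0x04,0x0d,0x03] = ae 3a aa

  after D0: wrote 4B at 0x19 = 0b22e5aa
  after D1: wrote 2B at 0x03 = aaae
  after D2: wrote 3B at 0x1a = 32242f
  after D3: wrote 2B at 0x12 = 3224
  after D4: wrote 5B at 0x0a = dbf29e3adf
query mem[0x04]=0xae, mem[0x0d]=0x3a, mem[0x03]=0xaa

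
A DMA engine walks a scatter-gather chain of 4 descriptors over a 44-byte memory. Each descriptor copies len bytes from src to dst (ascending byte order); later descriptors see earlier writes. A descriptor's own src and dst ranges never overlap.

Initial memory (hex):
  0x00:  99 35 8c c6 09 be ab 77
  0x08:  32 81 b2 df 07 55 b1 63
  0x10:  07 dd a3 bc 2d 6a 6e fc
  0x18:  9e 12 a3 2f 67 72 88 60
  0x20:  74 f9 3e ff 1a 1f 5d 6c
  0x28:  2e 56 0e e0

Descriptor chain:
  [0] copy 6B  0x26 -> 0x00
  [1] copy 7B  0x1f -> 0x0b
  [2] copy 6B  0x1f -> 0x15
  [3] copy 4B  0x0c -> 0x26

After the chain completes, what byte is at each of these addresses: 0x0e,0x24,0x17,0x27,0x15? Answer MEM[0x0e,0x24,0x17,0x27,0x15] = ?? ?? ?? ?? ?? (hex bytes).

MEM[0x0e,0x24,0x17,0x27,0x15] = 3e 1a f9 f9 60

  after D0: wrote 6B at 0x00 = 5d6c2e560ee0
  after D1: wrote 7B at 0x0b = 6074f93eff1a1f
  after D2: wrote 6B at 0x15 = 6074f93eff1a
  after D3: wrote 4B at 0x26 = 74f93eff
query mem[0x0e]=0x3e, mem[0x24]=0x1a, mem[0x17]=0xf9, mem[0x27]=0xf9, mem[0x15]=0x60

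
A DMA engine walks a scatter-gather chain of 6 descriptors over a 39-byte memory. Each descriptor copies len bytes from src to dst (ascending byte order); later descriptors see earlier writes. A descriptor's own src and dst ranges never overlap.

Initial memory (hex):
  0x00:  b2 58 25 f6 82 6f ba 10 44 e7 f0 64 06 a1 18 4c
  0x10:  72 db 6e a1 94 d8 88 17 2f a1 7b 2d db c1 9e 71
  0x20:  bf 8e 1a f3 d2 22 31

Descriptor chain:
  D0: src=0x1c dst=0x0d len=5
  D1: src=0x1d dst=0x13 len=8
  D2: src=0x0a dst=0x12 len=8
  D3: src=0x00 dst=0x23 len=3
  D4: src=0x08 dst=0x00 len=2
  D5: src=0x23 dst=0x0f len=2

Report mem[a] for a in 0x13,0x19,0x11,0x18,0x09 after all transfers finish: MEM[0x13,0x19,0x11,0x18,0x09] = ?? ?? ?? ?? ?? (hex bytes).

[0] 0x1c->0x0d len=5 : db c1 9e 71 bf
[1] 0x1d->0x13 len=8 : c1 9e 71 bf 8e 1a f3 d2
[2] 0x0a->0x12 len=8 : f0 64 06 db c1 9e 71 bf
[3] 0x00->0x23 len=3 : b2 58 25
[4] 0x08->0x00 len=2 : 44 e7
[5] 0x23->0x0f len=2 : b2 58
query mem[0x13]=0x64, mem[0x19]=0xbf, mem[0x11]=0xbf, mem[0x18]=0x71, mem[0x09]=0xe7

MEM[0x13,0x19,0x11,0x18,0x09] = 64 bf bf 71 e7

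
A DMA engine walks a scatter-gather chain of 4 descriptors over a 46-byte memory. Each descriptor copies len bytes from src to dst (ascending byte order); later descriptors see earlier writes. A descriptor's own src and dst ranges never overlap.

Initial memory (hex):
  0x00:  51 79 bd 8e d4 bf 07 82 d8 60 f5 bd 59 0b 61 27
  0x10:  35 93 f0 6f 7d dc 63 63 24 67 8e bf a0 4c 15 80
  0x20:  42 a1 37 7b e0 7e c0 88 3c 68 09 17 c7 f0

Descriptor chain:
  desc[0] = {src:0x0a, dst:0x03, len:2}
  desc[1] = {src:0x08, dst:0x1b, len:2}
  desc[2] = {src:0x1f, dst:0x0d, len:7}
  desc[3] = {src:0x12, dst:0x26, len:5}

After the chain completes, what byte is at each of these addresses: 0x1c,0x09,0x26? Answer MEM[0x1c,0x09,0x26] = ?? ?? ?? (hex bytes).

MEM[0x1c,0x09,0x26] = 60 60 e0

#0 dst[0x03+2] := {0xf5,0xbd}
#1 dst[0x1b+2] := {0xd8,0x60}
#2 dst[0x0d+7] := {0x80,0x42,0xa1,0x37,0x7b,0xe0,0x7e}
#3 dst[0x26+5] := {0xe0,0x7e,0x7d,0xdc,0x63}
query mem[0x1c]=0x60, mem[0x09]=0x60, mem[0x26]=0xe0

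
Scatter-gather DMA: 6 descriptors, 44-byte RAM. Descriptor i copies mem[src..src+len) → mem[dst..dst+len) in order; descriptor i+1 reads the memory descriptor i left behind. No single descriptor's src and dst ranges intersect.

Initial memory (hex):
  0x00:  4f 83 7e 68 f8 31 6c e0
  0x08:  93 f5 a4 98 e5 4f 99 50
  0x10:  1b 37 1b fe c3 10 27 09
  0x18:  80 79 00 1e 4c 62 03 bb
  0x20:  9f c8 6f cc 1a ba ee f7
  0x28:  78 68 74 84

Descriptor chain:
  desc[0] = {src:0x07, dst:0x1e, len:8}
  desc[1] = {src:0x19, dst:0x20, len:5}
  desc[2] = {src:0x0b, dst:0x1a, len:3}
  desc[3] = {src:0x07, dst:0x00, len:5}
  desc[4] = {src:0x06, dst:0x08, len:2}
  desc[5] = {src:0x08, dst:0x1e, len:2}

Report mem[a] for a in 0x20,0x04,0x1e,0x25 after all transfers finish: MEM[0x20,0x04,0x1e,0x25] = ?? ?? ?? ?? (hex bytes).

#0 dst[0x1e+8] := {0xe0,0x93,0xf5,0xa4,0x98,0xe5,0x4f,0x99}
#1 dst[0x20+5] := {0x79,0x00,0x1e,0x4c,0x62}
#2 dst[0x1a+3] := {0x98,0xe5,0x4f}
#3 dst[0x00+5] := {0xe0,0x93,0xf5,0xa4,0x98}
#4 dst[0x08+2] := {0x6c,0xe0}
#5 dst[0x1e+2] := {0x6c,0xe0}
query mem[0x20]=0x79, mem[0x04]=0x98, mem[0x1e]=0x6c, mem[0x25]=0x99

MEM[0x20,0x04,0x1e,0x25] = 79 98 6c 99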